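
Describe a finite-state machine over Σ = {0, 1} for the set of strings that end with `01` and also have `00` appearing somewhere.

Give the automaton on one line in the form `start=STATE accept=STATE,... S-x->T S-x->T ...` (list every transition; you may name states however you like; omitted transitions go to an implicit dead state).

start=s0 accept=s4 s0-0->s1 s0-1->s0 s1-0->s2 s1-1->s3 s2-0->s2 s2-1->s4 s3-0->s1 s3-1->s0 s4-0->s2 s4-1->s5 s5-0->s2 s5-1->s5

Build one automaton per condition and run them in lockstep. One (3 states) tracks how much of the suffix `01` has currently been matched; the other (3 states) tracks whether and how much of `00` has been seen. Each combined state is a pair, one component from each; accept when both components accept.
A 6-state machine:
        0   1  
>  s0   s1  s0 
   s1   s2  s3 
   s2   s2  s4 
   s3   s1  s0 
 * s4   s2  s5 
   s5   s2  s5 
(> = start, * = accepting)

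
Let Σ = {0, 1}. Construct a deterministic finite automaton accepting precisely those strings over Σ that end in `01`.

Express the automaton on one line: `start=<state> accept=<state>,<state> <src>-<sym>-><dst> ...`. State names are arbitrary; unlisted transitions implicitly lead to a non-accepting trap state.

Let each state record the length of the longest suffix of the input read so far that is also a prefix of `01`. q1 means the last symbol is `0`; q2 means the last 2 symbols are `01`. Accept only at q2, where the string currently ends in `01`.
With 3 states:
        0   1  
>  q0   q1  q0 
   q1   q1  q2 
 * q2   q1  q0 
(> = start, * = accepting)

start=q0 accept=q2 q0-0->q1 q0-1->q0 q1-0->q1 q1-1->q2 q2-0->q1 q2-1->q0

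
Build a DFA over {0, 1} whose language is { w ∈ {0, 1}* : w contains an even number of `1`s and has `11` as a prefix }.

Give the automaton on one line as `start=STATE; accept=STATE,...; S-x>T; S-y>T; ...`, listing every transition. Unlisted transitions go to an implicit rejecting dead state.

Run two small machines in parallel and take their product. The first has 2 states tracking the count of `1`s modulo 2; the second has 4 states tracking whether the input so far still matches the prefix `11`. A product state is a pair (one from each), accepting exactly when both do. Minimizing collapses redundant product states.
A 5-state machine:
        0   1  
>  s0   s1  s2 
   s1   s1  s1 
   s2   s1  s3 
 * s3   s3  s4 
   s4   s4  s3 
(> = start, * = accepting)

start=s0; accept=s3; s0-0>s1; s0-1>s2; s1-0>s1; s1-1>s1; s2-0>s1; s2-1>s3; s3-0>s3; s3-1>s4; s4-0>s4; s4-1>s3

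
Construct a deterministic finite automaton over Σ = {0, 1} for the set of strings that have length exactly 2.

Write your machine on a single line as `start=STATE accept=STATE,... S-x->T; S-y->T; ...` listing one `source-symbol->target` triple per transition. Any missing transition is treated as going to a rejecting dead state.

start=S0; accept=S2; S0-0->S1; S0-1->S1; S1-0->S2; S1-1->S2; S2-0->S3; S2-1->S3; S3-0->S3; S3-1->S3

Count input length up to 3: every symbol moves from S0 toward S3, which means 'more than 2' and absorbs. Accept from {S2}.
A 4-state machine:
        0   1  
>  S0   S1  S1 
   S1   S2  S2 
 * S2   S3  S3 
   S3   S3  S3 
(> = start, * = accepting)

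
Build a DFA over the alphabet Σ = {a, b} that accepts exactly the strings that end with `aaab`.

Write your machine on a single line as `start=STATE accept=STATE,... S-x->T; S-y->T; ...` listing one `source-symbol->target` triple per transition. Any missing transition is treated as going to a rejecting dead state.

start=s0; accept=s4; s0-a->s1; s0-b->s0; s1-a->s2; s1-b->s0; s2-a->s3; s2-b->s0; s3-a->s3; s3-b->s4; s4-a->s1; s4-b->s0

Remember how much of `aaab` the current input suffix matches. State s0 means no match yet; s1 means the last symbol is `a`; s2 means the last 2 symbols are `aa`; s3 means the last 3 symbols are `aaa`; s4 means the last 4 symbols are `aaab`. Only s4 accepts. On a mismatch, fall back to the longest proper suffix that is still a prefix of `aaab`.
A 5-state machine:
        a   b  
>  s0   s1  s0 
   s1   s2  s0 
   s2   s3  s0 
   s3   s3  s4 
 * s4   s1  s0 
(> = start, * = accepting)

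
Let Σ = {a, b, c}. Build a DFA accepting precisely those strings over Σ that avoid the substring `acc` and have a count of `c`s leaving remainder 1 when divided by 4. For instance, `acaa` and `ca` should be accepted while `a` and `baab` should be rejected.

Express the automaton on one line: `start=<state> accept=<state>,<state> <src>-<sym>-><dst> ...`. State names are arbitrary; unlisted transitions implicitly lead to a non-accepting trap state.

Run two small machines in parallel and take their product. One (4 states) tracks partial matches of the forbidden pattern `acc`; the other (4 states) tracks the count of `c`s modulo 4. Each combined state is a pair, one component from each; accept when both components accept.
A 16-state machine:
          a    b    c  
>  s0     s1   s0   s2 
   s1     s1   s0   s3 
 * s2     s4   s2   s5 
 * s3     s4   s2   s6 
 * s4     s4   s2   s7 
   s5     s8   s5   s9 
   s6     s6   s6  s10 
   s7     s8   s5  s10 
   s8     s8   s5  s11 
   s9    s12   s9   s0 
   s10   s10  s10  s13 
   s11   s12   s9  s13 
   s12   s12   s9  s14 
   s13   s13  s13  s15 
   s14    s1   s0  s15 
   s15   s15  s15   s6 
(> = start, * = accepting)

start=s0 accept=s2,s3,s4 s0-a->s1 s0-b->s0 s0-c->s2 s1-a->s1 s1-b->s0 s1-c->s3 s2-a->s4 s2-b->s2 s2-c->s5 s3-a->s4 s3-b->s2 s3-c->s6 s4-a->s4 s4-b->s2 s4-c->s7 s5-a->s8 s5-b->s5 s5-c->s9 s6-a->s6 s6-b->s6 s6-c->s10 s7-a->s8 s7-b->s5 s7-c->s10 s8-a->s8 s8-b->s5 s8-c->s11 s9-a->s12 s9-b->s9 s9-c->s0 s10-a->s10 s10-b->s10 s10-c->s13 s11-a->s12 s11-b->s9 s11-c->s13 s12-a->s12 s12-b->s9 s12-c->s14 s13-a->s13 s13-b->s13 s13-c->s15 s14-a->s1 s14-b->s0 s14-c->s15 s15-a->s15 s15-b->s15 s15-c->s6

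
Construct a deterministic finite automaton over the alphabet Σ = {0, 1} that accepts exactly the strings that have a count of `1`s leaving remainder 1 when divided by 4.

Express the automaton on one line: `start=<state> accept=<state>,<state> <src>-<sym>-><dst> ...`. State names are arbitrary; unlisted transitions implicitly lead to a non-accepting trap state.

The only thing that matters is how many `1`s have appeared, reduced mod 4. Use one state per residue: S0 for 0, …, S3 for 3. Reading `1` moves to the next residue; anything else stays put. S1 is accepting.
4 states suffice.
        0   1  
>  S0   S0  S1 
 * S1   S1  S2 
   S2   S2  S3 
   S3   S3  S0 
(> = start, * = accepting)

start=S0 accept=S1 S0-0->S0 S0-1->S1 S1-0->S1 S1-1->S2 S2-0->S2 S2-1->S3 S3-0->S3 S3-1->S0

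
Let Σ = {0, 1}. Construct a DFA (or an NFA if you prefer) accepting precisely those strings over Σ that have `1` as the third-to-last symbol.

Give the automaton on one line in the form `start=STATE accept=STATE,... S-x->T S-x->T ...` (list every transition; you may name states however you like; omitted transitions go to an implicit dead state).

Because acceptance depends on a position counted from the end, the machine has to buffer the most recent 3 symbols. Make each state the string of the last up-to-3 symbols read; on input `x` shift the window left and append `x`. Accept when the buffered window has length 3 and begins with `1`.
With 15 states:
          0    1  
>  s0     s1   s2 
   s1     s3   s4 
   s2     s5   s6 
   s3     s7   s8 
   s4     s9  s10 
   s5    s11  s12 
   s6    s13  s14 
   s7     s7   s8 
   s8     s9  s10 
   s9    s11  s12 
   s10   s13  s14 
 * s11    s7   s8 
 * s12    s9  s10 
 * s13   s11  s12 
 * s14   s13  s14 
(> = start, * = accepting)

start=s0 accept=s11,s12,s13,s14 s0-0->s1 s0-1->s2 s1-0->s3 s1-1->s4 s2-0->s5 s2-1->s6 s3-0->s7 s3-1->s8 s4-0->s9 s4-1->s10 s5-0->s11 s5-1->s12 s6-0->s13 s6-1->s14 s7-0->s7 s7-1->s8 s8-0->s9 s8-1->s10 s9-0->s11 s9-1->s12 s10-0->s13 s10-1->s14 s11-0->s7 s11-1->s8 s12-0->s9 s12-1->s10 s13-0->s11 s13-1->s12 s14-0->s13 s14-1->s14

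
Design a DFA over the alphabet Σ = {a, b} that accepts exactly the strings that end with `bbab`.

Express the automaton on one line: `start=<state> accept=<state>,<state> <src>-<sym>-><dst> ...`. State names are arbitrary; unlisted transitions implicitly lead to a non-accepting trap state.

Let each state record the length of the longest suffix of the input read so far that is also a prefix of `bbab`. s1 means the last symbol is `b`; s2 means the last 2 symbols are `bb`; s3 means the last 3 symbols are `bba`; s4 means the last 4 symbols are `bbab`. Accept only at s4, where the string currently ends in `bbab`.
        a   b  
>  s0   s0  s1 
   s1   s0  s2 
   s2   s3  s2 
   s3   s0  s4 
 * s4   s0  s2 
(> = start, * = accepting)

start=s0 accept=s4 s0-a->s0 s0-b->s1 s1-a->s0 s1-b->s2 s2-a->s3 s2-b->s2 s3-a->s0 s3-b->s4 s4-a->s0 s4-b->s2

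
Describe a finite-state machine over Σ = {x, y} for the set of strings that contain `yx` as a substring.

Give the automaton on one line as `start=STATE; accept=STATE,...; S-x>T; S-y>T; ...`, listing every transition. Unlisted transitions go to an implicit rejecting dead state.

start=q0; accept=q2; q0-x>q0; q0-y>q1; q1-x>q2; q1-y>q1; q2-x>q2; q2-y>q2

Track how much of `yx` has been matched so far: state q0 is no progress, q2 is the absorbing accept state reached once `yx` has occurred. Intermediate states record partial matches; on a mismatch, fall back to the longest reusable overlap.
3 states suffice.
        x   y  
>  q0   q0  q1 
   q1   q2  q1 
 * q2   q2  q2 
(> = start, * = accepting)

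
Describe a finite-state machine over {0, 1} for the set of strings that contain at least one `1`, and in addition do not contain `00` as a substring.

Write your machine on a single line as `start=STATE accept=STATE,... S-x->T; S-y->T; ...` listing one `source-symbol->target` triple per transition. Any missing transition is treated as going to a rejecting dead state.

Run two small machines in parallel and take their product. The first has 3 states tracking the count of `1`s, saturating at 2; the second has 3 states tracking partial matches of the forbidden pattern `00`. A product state is a pair (one from each), accepting exactly when both do.
A 9-state machine:
        0   1  
>  q0   q1  q2 
   q1   q3  q2 
 * q2   q4  q5 
   q3   q3  q6 
 * q4   q6  q5 
 * q5   q7  q5 
   q6   q6  q8 
 * q7   q8  q5 
   q8   q8  q8 
(> = start, * = accepting)

start=q0; accept=q2,q4,q5,q7; q0-0->q1; q0-1->q2; q1-0->q3; q1-1->q2; q2-0->q4; q2-1->q5; q3-0->q3; q3-1->q6; q4-0->q6; q4-1->q5; q5-0->q7; q5-1->q5; q6-0->q6; q6-1->q8; q7-0->q8; q7-1->q5; q8-0->q8; q8-1->q8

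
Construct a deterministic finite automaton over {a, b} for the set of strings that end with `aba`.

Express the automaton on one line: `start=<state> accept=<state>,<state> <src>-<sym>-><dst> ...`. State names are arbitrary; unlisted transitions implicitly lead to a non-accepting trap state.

start=q0 accept=q3 q0-a->q1 q0-b->q0 q1-a->q1 q1-b->q2 q2-a->q3 q2-b->q0 q3-a->q1 q3-b->q2

Remember how much of `aba` the current input suffix matches. State q0 means no match yet; q1 means the last symbol is `a`; q2 means the last 2 symbols are `ab`; q3 means the last 3 symbols are `aba`. Only q3 accepts. On a mismatch, fall back to the longest proper suffix that is still a prefix of `aba`.
4 states suffice.
        a   b  
>  q0   q1  q0 
   q1   q1  q2 
   q2   q3  q0 
 * q3   q1  q2 
(> = start, * = accepting)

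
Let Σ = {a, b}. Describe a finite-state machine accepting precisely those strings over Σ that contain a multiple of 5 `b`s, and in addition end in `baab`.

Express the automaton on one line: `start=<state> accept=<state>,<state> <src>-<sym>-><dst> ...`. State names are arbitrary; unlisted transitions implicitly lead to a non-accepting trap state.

Build one automaton per condition and run them in lockstep. One (5 states) tracks the count of `b`s modulo 5; the other (5 states) tracks how much of the suffix `baab` has currently been matched. Each combined state is a pair, one component from each; accept when both components accept. Equivalent product states are then merged.
        a   b  
>  q0   q0  q1 
   q1   q1  q2 
   q2   q2  q3 
   q3   q3  q4 
   q4   q5  q0 
   q5   q6  q0 
   q6   q7  q8 
   q7   q7  q0 
 * q8   q0  q1 
(> = start, * = accepting)

start=q0 accept=q8 q0-a->q0 q0-b->q1 q1-a->q1 q1-b->q2 q2-a->q2 q2-b->q3 q3-a->q3 q3-b->q4 q4-a->q5 q4-b->q0 q5-a->q6 q5-b->q0 q6-a->q7 q6-b->q8 q7-a->q7 q7-b->q0 q8-a->q0 q8-b->q1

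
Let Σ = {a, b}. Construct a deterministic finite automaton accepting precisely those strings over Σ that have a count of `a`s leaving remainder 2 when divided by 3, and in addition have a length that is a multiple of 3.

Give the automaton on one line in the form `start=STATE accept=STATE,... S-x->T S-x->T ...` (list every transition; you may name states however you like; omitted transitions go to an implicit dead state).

start=q0 accept=q6 q0-a->q1 q0-b->q2 q1-a->q3 q1-b->q4 q2-a->q4 q2-b->q5 q3-a->q0 q3-b->q6 q4-a->q6 q4-b->q7 q5-a->q7 q5-b->q0 q6-a->q2 q6-b->q8 q7-a->q8 q7-b->q1 q8-a->q5 q8-b->q3

Run two small machines in parallel and take their product. One (3 states) tracks the count of `a`s modulo 3; the other (3 states) tracks the input length modulo 3. Each combined state is a pair, one component from each; accept when both components accept.
        a   b  
>  q0   q1  q2 
   q1   q3  q4 
   q2   q4  q5 
   q3   q0  q6 
   q4   q6  q7 
   q5   q7  q0 
 * q6   q2  q8 
   q7   q8  q1 
   q8   q5  q3 
(> = start, * = accepting)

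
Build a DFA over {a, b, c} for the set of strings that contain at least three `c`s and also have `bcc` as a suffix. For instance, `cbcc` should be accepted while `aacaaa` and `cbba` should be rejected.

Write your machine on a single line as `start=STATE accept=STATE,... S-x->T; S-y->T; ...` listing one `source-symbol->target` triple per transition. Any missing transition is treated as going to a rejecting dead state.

Build one automaton per condition and run them in lockstep. One (5 states) tracks the count of `c`s, saturating at 4; the other (4 states) tracks how much of the suffix `bcc` has currently been matched. Each combined state is a pair, one component from each; accept when both components accept. Equivalent product states are then merged.
5 states suffice.
        a   b   c  
>  S0   S0  S0  S1 
   S1   S1  S2  S1 
   S2   S1  S2  S3 
   S3   S1  S2  S4 
 * S4   S1  S2  S1 
(> = start, * = accepting)

start=S0; accept=S4; S0-a->S0; S0-b->S0; S0-c->S1; S1-a->S1; S1-b->S2; S1-c->S1; S2-a->S1; S2-b->S2; S2-c->S3; S3-a->S1; S3-b->S2; S3-c->S4; S4-a->S1; S4-b->S2; S4-c->S1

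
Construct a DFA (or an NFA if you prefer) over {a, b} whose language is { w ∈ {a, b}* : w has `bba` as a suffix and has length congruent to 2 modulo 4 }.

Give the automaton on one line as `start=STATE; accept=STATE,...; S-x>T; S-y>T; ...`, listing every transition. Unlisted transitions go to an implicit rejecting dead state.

start=q0; accept=q6; q0-a>q1; q0-b>q1; q1-a>q2; q1-b>q2; q2-a>q3; q2-b>q3; q3-a>q0; q3-b>q4; q4-a>q1; q4-b>q5; q5-a>q6; q5-b>q2; q6-a>q3; q6-b>q3

Run two small machines in parallel and take their product. The first has 4 states tracking how much of the suffix `bba` has currently been matched; the second has 4 states tracking the input length modulo 4. A product state is a pair (one from each), accepting exactly when both do. After merging equivalent states the machine shrinks.
        a   b  
>  q0   q1  q1 
   q1   q2  q2 
   q2   q3  q3 
   q3   q0  q4 
   q4   q1  q5 
   q5   q6  q2 
 * q6   q3  q3 
(> = start, * = accepting)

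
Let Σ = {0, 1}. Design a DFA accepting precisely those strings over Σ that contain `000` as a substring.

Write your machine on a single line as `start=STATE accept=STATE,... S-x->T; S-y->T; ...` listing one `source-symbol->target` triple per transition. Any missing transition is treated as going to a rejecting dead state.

States q0..q2 record the length of the longest prefix of `000` that matches the current input suffix. Reaching q3 means `000` has been seen, and we stay there forever. Accept from q3.
With 4 states:
        0   1  
>  q0   q1  q0 
   q1   q2  q0 
   q2   q3  q0 
 * q3   q3  q3 
(> = start, * = accepting)

start=q0; accept=q3; q0-0->q1; q0-1->q0; q1-0->q2; q1-1->q0; q2-0->q3; q2-1->q0; q3-0->q3; q3-1->q3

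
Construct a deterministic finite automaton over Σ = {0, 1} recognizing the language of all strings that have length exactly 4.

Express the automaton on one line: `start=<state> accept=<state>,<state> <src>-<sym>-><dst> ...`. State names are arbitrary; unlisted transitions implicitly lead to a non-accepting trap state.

start=q0 accept=q4 q0-0->q1 q0-1->q1 q1-0->q2 q1-1->q2 q2-0->q3 q2-1->q3 q3-0->q4 q3-1->q4 q4-0->q5 q4-1->q5 q5-0->q5 q5-1->q5

Count input length up to 5: every symbol moves from q0 toward q5, which means 'more than 4' and absorbs. Accept from {q4}.
6 states suffice.
        0   1  
>  q0   q1  q1 
   q1   q2  q2 
   q2   q3  q3 
   q3   q4  q4 
 * q4   q5  q5 
   q5   q5  q5 
(> = start, * = accepting)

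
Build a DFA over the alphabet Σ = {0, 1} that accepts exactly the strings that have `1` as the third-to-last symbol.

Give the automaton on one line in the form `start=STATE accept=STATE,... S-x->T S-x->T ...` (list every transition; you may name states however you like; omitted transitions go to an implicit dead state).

start=q0 accept=q11,q12,q13,q14 q0-0->q1 q0-1->q2 q1-0->q3 q1-1->q4 q2-0->q5 q2-1->q6 q3-0->q7 q3-1->q8 q4-0->q9 q4-1->q10 q5-0->q11 q5-1->q12 q6-0->q13 q6-1->q14 q7-0->q7 q7-1->q8 q8-0->q9 q8-1->q10 q9-0->q11 q9-1->q12 q10-0->q13 q10-1->q14 q11-0->q7 q11-1->q8 q12-0->q9 q12-1->q10 q13-0->q11 q13-1->q12 q14-0->q13 q14-1->q14

A DFA must remember the last 3 symbols (since which symbol is third-to-last isn't known until the input ends). Use one state per possible window of the last ≤3 symbols; accept from those whose window starts with `1`.
A 15-state machine:
          0    1  
>  q0     q1   q2 
   q1     q3   q4 
   q2     q5   q6 
   q3     q7   q8 
   q4     q9  q10 
   q5    q11  q12 
   q6    q13  q14 
   q7     q7   q8 
   q8     q9  q10 
   q9    q11  q12 
   q10   q13  q14 
 * q11    q7   q8 
 * q12    q9  q10 
 * q13   q11  q12 
 * q14   q13  q14 
(> = start, * = accepting)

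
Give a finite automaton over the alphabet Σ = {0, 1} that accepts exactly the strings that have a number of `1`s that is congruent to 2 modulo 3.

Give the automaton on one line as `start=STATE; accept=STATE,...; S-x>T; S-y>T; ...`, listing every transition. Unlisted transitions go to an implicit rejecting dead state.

start=A; accept=C; A-0>A; A-1>B; B-0>B; B-1>C; C-0>C; C-1>A

The only thing that matters is how many `1`s have appeared, reduced mod 3. Use one state per residue: A for 0, …, C for 2. Reading `1` moves to the next residue; anything else stays put. C is accepting.
A 3-state machine:
       0  1 
>  A   A  B 
   B   B  C 
 * C   C  A 
(> = start, * = accepting)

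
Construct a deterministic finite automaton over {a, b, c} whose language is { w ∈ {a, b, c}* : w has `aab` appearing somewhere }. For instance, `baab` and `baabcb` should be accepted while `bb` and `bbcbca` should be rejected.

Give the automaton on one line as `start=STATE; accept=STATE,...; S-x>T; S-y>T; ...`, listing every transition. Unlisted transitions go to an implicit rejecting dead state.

start=s0; accept=s3; s0-a>s1; s0-b>s0; s0-c>s0; s1-a>s2; s1-b>s0; s1-c>s0; s2-a>s2; s2-b>s3; s2-c>s0; s3-a>s3; s3-b>s3; s3-c>s3

Track how much of `aab` has been matched so far: state s0 is no progress, s3 is the absorbing accept state reached once `aab` has occurred. Intermediate states record partial matches; on a mismatch, fall back to the longest reusable overlap.
A 4-state machine:
        a   b   c  
>  s0   s1  s0  s0 
   s1   s2  s0  s0 
   s2   s2  s3  s0 
 * s3   s3  s3  s3 
(> = start, * = accepting)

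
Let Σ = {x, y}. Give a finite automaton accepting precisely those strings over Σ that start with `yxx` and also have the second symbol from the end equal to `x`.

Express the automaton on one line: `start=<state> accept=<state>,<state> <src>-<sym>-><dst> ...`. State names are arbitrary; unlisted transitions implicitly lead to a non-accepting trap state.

Run two small machines in parallel and take their product. The first has 5 states tracking whether the input so far still matches the prefix `yxx`; the second has 7 states tracking the last 2 symbols read. A product state is a pair (one from each), accepting exactly when both do. Equivalent product states are then merged.
With 8 states:
        x   y  
>  q0   q1  q2 
   q1   q1  q1 
   q2   q3  q1 
   q3   q4  q1 
 * q4   q4  q5 
 * q5   q6  q7 
   q6   q4  q5 
   q7   q6  q7 
(> = start, * = accepting)

start=q0 accept=q4,q5 q0-x->q1 q0-y->q2 q1-x->q1 q1-y->q1 q2-x->q3 q2-y->q1 q3-x->q4 q3-y->q1 q4-x->q4 q4-y->q5 q5-x->q6 q5-y->q7 q6-x->q4 q6-y->q5 q7-x->q6 q7-y->q7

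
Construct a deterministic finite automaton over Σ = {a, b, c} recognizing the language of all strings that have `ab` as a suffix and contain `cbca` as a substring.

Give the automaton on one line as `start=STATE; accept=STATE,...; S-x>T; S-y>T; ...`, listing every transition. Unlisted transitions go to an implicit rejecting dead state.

start=s0; accept=s5; s0-a>s0; s0-b>s0; s0-c>s1; s1-a>s0; s1-b>s2; s1-c>s1; s2-a>s0; s2-b>s0; s2-c>s3; s3-a>s4; s3-b>s2; s3-c>s1; s4-a>s4; s4-b>s5; s4-c>s6; s5-a>s4; s5-b>s6; s5-c>s6; s6-a>s4; s6-b>s6; s6-c>s6

Run two small machines in parallel and take their product. The first has 3 states tracking how much of the suffix `ab` has currently been matched; the second has 5 states tracking whether and how much of `cbca` has been seen. A product state is a pair (one from each), accepting exactly when both do. After merging equivalent states the machine shrinks.
A 7-state machine:
        a   b   c  
>  s0   s0  s0  s1 
   s1   s0  s2  s1 
   s2   s0  s0  s3 
   s3   s4  s2  s1 
   s4   s4  s5  s6 
 * s5   s4  s6  s6 
   s6   s4  s6  s6 
(> = start, * = accepting)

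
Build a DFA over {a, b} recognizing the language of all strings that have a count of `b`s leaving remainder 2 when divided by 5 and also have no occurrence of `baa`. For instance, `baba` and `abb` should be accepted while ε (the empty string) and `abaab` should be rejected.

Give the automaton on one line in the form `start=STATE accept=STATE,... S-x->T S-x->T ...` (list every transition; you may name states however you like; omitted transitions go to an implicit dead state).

start=s0 accept=s3,s5 s0-a->s0 s0-b->s1 s1-a->s2 s1-b->s3 s2-a->s4 s2-b->s3 s3-a->s5 s3-b->s6 s4-a->s4 s4-b->s7 s5-a->s7 s5-b->s6 s6-a->s8 s6-b->s9 s7-a->s7 s7-b->s10 s8-a->s10 s8-b->s9 s9-a->s11 s9-b->s12 s10-a->s10 s10-b->s13 s11-a->s13 s11-b->s12 s12-a->s14 s12-b->s1 s13-a->s13 s13-b->s15 s14-a->s15 s14-b->s1 s15-a->s15 s15-b->s4

Handle the two conditions separately and then intersect. One (5 states) tracks the count of `b`s modulo 5; the other (4 states) tracks partial matches of the forbidden pattern `baa`. Each combined state is a pair, one component from each; accept when both components accept.
16 states suffice.
          a    b  
>  s0     s0   s1 
   s1     s2   s3 
   s2     s4   s3 
 * s3     s5   s6 
   s4     s4   s7 
 * s5     s7   s6 
   s6     s8   s9 
   s7     s7  s10 
   s8    s10   s9 
   s9    s11  s12 
   s10   s10  s13 
   s11   s13  s12 
   s12   s14   s1 
   s13   s13  s15 
   s14   s15   s1 
   s15   s15   s4 
(> = start, * = accepting)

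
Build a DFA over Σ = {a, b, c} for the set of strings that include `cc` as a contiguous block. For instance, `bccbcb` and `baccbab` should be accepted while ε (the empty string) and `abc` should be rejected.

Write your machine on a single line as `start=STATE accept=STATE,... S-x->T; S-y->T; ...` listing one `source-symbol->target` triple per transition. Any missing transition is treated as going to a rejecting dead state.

start=s0; accept=s2; s0-a->s0; s0-b->s0; s0-c->s1; s1-a->s0; s1-b->s0; s1-c->s2; s2-a->s2; s2-b->s2; s2-c->s2

Track how much of `cc` has been matched so far: state s0 is no progress, s2 is the absorbing accept state reached once `cc` has occurred. Intermediate states record partial matches; on a mismatch, fall back to the longest reusable overlap.
3 states suffice.
        a   b   c  
>  s0   s0  s0  s1 
   s1   s0  s0  s2 
 * s2   s2  s2  s2 
(> = start, * = accepting)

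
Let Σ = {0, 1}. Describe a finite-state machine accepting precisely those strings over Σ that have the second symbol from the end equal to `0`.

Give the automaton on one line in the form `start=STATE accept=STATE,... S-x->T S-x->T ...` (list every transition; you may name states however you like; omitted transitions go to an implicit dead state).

start=A accept=D,E A-0->B A-1->C B-0->D B-1->E C-0->F C-1->G D-0->D D-1->E E-0->F E-1->G F-0->D F-1->E G-0->F G-1->G

A DFA must remember the last 2 symbols (since which symbol is second-to-last isn't known until the input ends). Use one state per possible window of the last ≤2 symbols; accept from those whose window starts with `0`.
With 7 states:
       0  1 
>  A   B  C 
   B   D  E 
   C   F  G 
 * D   D  E 
 * E   F  G 
   F   D  E 
   G   F  G 
(> = start, * = accepting)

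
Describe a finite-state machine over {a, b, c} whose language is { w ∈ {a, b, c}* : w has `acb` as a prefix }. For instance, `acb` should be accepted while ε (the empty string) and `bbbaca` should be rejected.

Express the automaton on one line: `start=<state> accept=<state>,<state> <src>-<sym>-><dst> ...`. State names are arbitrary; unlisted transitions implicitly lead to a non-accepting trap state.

Walk along `acb` while the input agrees: from s0 take `a` to s1, and so on. Any deviation drops to the rejecting sink s4. Once s3 is reached the prefix is confirmed and every continuation is accepted.
A 5-state machine:
        a   b   c  
>  s0   s1  s4  s4 
   s1   s4  s4  s2 
   s2   s4  s3  s4 
 * s3   s3  s3  s3 
   s4   s4  s4  s4 
(> = start, * = accepting)

start=s0 accept=s3 s0-a->s1 s0-b->s4 s0-c->s4 s1-a->s4 s1-b->s4 s1-c->s2 s2-a->s4 s2-b->s3 s2-c->s4 s3-a->s3 s3-b->s3 s3-c->s3 s4-a->s4 s4-b->s4 s4-c->s4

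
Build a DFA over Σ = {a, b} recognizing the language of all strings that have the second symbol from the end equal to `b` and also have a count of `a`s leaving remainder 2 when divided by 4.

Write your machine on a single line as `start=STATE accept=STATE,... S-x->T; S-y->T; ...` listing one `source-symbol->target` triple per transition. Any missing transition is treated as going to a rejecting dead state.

Build one automaton per condition and run them in lockstep. The first has 7 states tracking the last 2 symbols read; the second has 4 states tracking the count of `a`s modulo 4. A product state is a pair (one from each), accepting exactly when both do. After merging equivalent states the machine shrinks.
An 8-state machine:
        a   b  
>  s0   s1  s0 
   s1   s2  s3 
   s2   s4  s5 
   s3   s6  s3 
   s4   s0  s4 
   s5   s4  s7 
 * s6   s4  s5 
 * s7   s4  s7 
(> = start, * = accepting)

start=s0; accept=s6,s7; s0-a->s1; s0-b->s0; s1-a->s2; s1-b->s3; s2-a->s4; s2-b->s5; s3-a->s6; s3-b->s3; s4-a->s0; s4-b->s4; s5-a->s4; s5-b->s7; s6-a->s4; s6-b->s5; s7-a->s4; s7-b->s7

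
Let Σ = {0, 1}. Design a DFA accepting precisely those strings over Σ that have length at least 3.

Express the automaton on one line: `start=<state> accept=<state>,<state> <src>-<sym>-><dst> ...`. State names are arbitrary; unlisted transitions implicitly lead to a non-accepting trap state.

We only need to distinguish lengths 0, 1, …, 3, and '>3'. Chain q0 → q1 → q2 → q3 → q4 on every symbol, with q4 looping. Accepting states: {q3, q4}.
5 states suffice.
        0   1  
>  q0   q1  q1 
   q1   q2  q2 
   q2   q3  q3 
 * q3   q4  q4 
 * q4   q4  q4 
(> = start, * = accepting)

start=q0 accept=q3,q4 q0-0->q1 q0-1->q1 q1-0->q2 q1-1->q2 q2-0->q3 q2-1->q3 q3-0->q4 q3-1->q4 q4-0->q4 q4-1->q4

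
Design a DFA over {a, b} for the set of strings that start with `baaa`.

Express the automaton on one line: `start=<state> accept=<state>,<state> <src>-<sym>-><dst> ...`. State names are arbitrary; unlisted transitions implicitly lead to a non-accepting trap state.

start=S0 accept=S4 S0-a->S5 S0-b->S1 S1-a->S2 S1-b->S5 S2-a->S3 S2-b->S5 S3-a->S4 S3-b->S5 S4-a->S4 S4-b->S4 S5-a->S5 S5-b->S5

Walk along `baaa` while the input agrees: from S0 take `b` to S1, and so on. Any deviation drops to the rejecting sink S5. Once S4 is reached the prefix is confirmed and every continuation is accepted.
        a   b  
>  S0   S5  S1 
   S1   S2  S5 
   S2   S3  S5 
   S3   S4  S5 
 * S4   S4  S4 
   S5   S5  S5 
(> = start, * = accepting)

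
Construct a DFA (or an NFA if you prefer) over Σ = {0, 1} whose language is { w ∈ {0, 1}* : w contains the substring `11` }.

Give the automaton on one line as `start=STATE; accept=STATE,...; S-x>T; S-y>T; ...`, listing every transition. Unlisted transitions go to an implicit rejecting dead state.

Track how much of `11` has been matched so far: state q0 is no progress, q2 is the absorbing accept state reached once `11` has occurred. Intermediate states record partial matches; on a mismatch, fall back to the longest reusable overlap.
A 3-state machine:
        0   1  
>  q0   q0  q1 
   q1   q0  q2 
 * q2   q2  q2 
(> = start, * = accepting)

start=q0; accept=q2; q0-0>q0; q0-1>q1; q1-0>q0; q1-1>q2; q2-0>q2; q2-1>q2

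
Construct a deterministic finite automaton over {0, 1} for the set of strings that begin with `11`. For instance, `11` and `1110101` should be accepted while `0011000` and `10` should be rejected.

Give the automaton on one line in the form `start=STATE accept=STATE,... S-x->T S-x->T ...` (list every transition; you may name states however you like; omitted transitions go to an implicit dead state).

start=A accept=C A-0->D A-1->B B-0->D B-1->C C-0->C C-1->C D-0->D D-1->D

Walk along `11` while the input agrees: from A take `1` to B, and so on. Any deviation drops to the rejecting sink D. Once C is reached the prefix is confirmed and every continuation is accepted.
       0  1 
>  A   D  B 
   B   D  C 
 * C   C  C 
   D   D  D 
(> = start, * = accepting)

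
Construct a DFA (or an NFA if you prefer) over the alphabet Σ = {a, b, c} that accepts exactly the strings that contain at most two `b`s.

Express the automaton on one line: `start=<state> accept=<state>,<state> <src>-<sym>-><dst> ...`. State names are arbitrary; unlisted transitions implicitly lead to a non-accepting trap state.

start=q0 accept=q0,q1,q2 q0-a->q0 q0-b->q1 q0-c->q0 q1-a->q1 q1-b->q2 q1-c->q1 q2-a->q2 q2-b->q3 q2-c->q2 q3-a->q3 q3-b->q3 q3-c->q3

Only the number of `b`s matters, and only up to 3. Make a chain q0 → q1 → q2 → q3 advanced by each `b` (with q3 absorbing); every other symbol self-loops. The accepting set is {q0, q1, q2}.
4 states suffice.
        a   b   c  
>* q0   q0  q1  q0 
 * q1   q1  q2  q1 
 * q2   q2  q3  q2 
   q3   q3  q3  q3 
(> = start, * = accepting)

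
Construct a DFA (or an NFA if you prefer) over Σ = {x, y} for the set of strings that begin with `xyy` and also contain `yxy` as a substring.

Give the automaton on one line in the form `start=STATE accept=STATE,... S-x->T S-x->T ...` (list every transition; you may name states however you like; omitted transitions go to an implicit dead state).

start=q0 accept=q10 q0-x->q1 q0-y->q2 q1-x->q3 q1-y->q4 q2-x->q5 q2-y->q2 q3-x->q3 q3-y->q2 q4-x->q5 q4-y->q6 q5-x->q3 q5-y->q7 q6-x->q8 q6-y->q6 q7-x->q7 q7-y->q7 q8-x->q9 q8-y->q10 q9-x->q9 q9-y->q6 q10-x->q10 q10-y->q10

Handle the two conditions separately and then intersect. One (5 states) tracks whether the input so far still matches the prefix `xyy`; the other (4 states) tracks whether and how much of `yxy` has been seen. Each combined state is a pair, one component from each; accept when both components accept.
With 11 states:
          x    y  
>  q0     q1   q2 
   q1     q3   q4 
   q2     q5   q2 
   q3     q3   q2 
   q4     q5   q6 
   q5     q3   q7 
   q6     q8   q6 
   q7     q7   q7 
   q8     q9  q10 
   q9     q9   q6 
 * q10   q10  q10 
(> = start, * = accepting)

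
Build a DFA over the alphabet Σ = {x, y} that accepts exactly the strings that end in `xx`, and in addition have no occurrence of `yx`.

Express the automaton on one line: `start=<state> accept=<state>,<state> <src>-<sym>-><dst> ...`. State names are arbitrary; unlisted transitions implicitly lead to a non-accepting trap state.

Build one automaton per condition and run them in lockstep. One (3 states) tracks how much of the suffix `xx` has currently been matched; the other (3 states) tracks partial matches of the forbidden pattern `yx`. Each combined state is a pair, one component from each; accept when both components accept. After merging equivalent states the machine shrinks.
With 4 states:
        x   y  
>  s0   s1  s2 
   s1   s3  s2 
   s2   s2  s2 
 * s3   s3  s2 
(> = start, * = accepting)

start=s0 accept=s3 s0-x->s1 s0-y->s2 s1-x->s3 s1-y->s2 s2-x->s2 s2-y->s2 s3-x->s3 s3-y->s2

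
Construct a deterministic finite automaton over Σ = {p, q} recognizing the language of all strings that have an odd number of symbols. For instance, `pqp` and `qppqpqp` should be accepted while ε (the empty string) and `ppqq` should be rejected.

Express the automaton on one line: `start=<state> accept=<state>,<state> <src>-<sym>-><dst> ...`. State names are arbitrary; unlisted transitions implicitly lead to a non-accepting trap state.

start=s0 accept=s1 s0-p->s1 s0-q->s1 s1-p->s0 s1-q->s0

Only the length mod 2 matters, so use a 2-cycle: from any state, every input symbol moves to the next state, wrapping s1 back to s0. Mark s1 accepting.
A 2-state machine:
        p   q  
>  s0   s1  s1 
 * s1   s0  s0 
(> = start, * = accepting)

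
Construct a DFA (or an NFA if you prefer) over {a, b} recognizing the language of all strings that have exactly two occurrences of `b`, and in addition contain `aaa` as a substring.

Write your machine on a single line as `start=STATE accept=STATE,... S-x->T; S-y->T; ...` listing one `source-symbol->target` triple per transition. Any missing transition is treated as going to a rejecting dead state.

start=q0; accept=q12; q0-a->q1; q0-b->q2; q1-a->q3; q1-b->q2; q2-a->q4; q2-b->q5; q3-a->q6; q3-b->q2; q4-a->q7; q4-b->q5; q5-a->q8; q5-b->q9; q6-a->q6; q6-b->q10; q7-a->q10; q7-b->q5; q8-a->q11; q8-b->q9; q9-a->q9; q9-b->q9; q10-a->q10; q10-b->q12; q11-a->q12; q11-b->q9; q12-a->q12; q12-b->q9

Build one automaton per condition and run them in lockstep. The first has 4 states tracking the count of `b`s, saturating at 3; the second has 4 states tracking whether and how much of `aaa` has been seen. A product state is a pair (one from each), accepting exactly when both do. Equivalent product states are then merged.
13 states suffice.
          a    b  
>  q0     q1   q2 
   q1     q3   q2 
   q2     q4   q5 
   q3     q6   q2 
   q4     q7   q5 
   q5     q8   q9 
   q6     q6  q10 
   q7    q10   q5 
   q8    q11   q9 
   q9     q9   q9 
   q10   q10  q12 
   q11   q12   q9 
 * q12   q12   q9 
(> = start, * = accepting)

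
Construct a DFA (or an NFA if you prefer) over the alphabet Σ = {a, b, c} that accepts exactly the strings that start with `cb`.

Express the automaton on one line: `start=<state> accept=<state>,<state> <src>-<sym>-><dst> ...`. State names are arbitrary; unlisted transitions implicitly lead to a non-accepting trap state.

start=s0 accept=s2 s0-a->s3 s0-b->s3 s0-c->s1 s1-a->s3 s1-b->s2 s1-c->s3 s2-a->s2 s2-b->s2 s2-c->s2 s3-a->s3 s3-b->s3 s3-c->s3

Check the first 2 symbols one by one: s0 through s1 record how many have matched `cb` so far; any wrong symbol goes to the dead state s3. After all 2 match we enter the accepting sink s2.
A 4-state machine:
        a   b   c  
>  s0   s3  s3  s1 
   s1   s3  s2  s3 
 * s2   s2  s2  s2 
   s3   s3  s3  s3 
(> = start, * = accepting)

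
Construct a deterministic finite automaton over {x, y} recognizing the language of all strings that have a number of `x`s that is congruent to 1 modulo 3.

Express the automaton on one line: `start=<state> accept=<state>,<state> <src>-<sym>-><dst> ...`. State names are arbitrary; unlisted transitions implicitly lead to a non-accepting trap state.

Keep the running count of `x`s modulo 3: each `x` advances along the cycle A → B → C → A while other symbols loop. Accept at B.
       x  y 
>  A   B  A 
 * B   C  B 
   C   A  C 
(> = start, * = accepting)

start=A accept=B A-x->B A-y->A B-x->C B-y->B C-x->A C-y->C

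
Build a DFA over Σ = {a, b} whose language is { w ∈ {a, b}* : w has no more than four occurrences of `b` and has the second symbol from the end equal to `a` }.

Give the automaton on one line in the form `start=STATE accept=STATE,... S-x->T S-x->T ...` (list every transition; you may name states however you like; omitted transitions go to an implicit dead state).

start=s0 accept=s3,s4,s7,s8,s11,s12,s15,s16,s19 s0-a->s1 s0-b->s2 s1-a->s3 s1-b->s4 s2-a->s5 s2-b->s6 s3-a->s3 s3-b->s4 s4-a->s5 s4-b->s6 s5-a->s7 s5-b->s8 s6-a->s9 s6-b->s10 s7-a->s7 s7-b->s8 s8-a->s9 s8-b->s10 s9-a->s11 s9-b->s12 s10-a->s13 s10-b->s14 s11-a->s11 s11-b->s12 s12-a->s13 s12-b->s14 s13-a->s15 s13-b->s16 s14-a->s17 s14-b->s18 s15-a->s15 s15-b->s16 s16-a->s17 s16-b->s18 s17-a->s19 s17-b->s18 s18-a->s18 s18-b->s18 s19-a->s19 s19-b->s18

Run two small machines in parallel and take their product. The first has 6 states tracking the count of `b`s, saturating at 5; the second has 7 states tracking the last 2 symbols read. A product state is a pair (one from each), accepting exactly when both do. Equivalent product states are then merged.
          a    b  
>  s0     s1   s2 
   s1     s3   s4 
   s2     s5   s6 
 * s3     s3   s4 
 * s4     s5   s6 
   s5     s7   s8 
   s6     s9  s10 
 * s7     s7   s8 
 * s8     s9  s10 
   s9    s11  s12 
   s10   s13  s14 
 * s11   s11  s12 
 * s12   s13  s14 
   s13   s15  s16 
   s14   s17  s18 
 * s15   s15  s16 
 * s16   s17  s18 
   s17   s19  s18 
   s18   s18  s18 
 * s19   s19  s18 
(> = start, * = accepting)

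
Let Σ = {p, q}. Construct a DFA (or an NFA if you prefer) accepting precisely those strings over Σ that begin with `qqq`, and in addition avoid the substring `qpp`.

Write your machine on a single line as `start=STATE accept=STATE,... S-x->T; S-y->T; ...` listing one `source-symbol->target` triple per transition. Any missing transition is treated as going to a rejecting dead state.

start=S0; accept=S7,S8; S0-p->S1; S0-q->S2; S1-p->S1; S1-q->S3; S2-p->S4; S2-q->S5; S3-p->S4; S3-q->S3; S4-p->S6; S4-q->S3; S5-p->S4; S5-q->S7; S6-p->S6; S6-q->S6; S7-p->S8; S7-q->S7; S8-p->S9; S8-q->S7; S9-p->S9; S9-q->S9

Run two small machines in parallel and take their product. The first has 5 states tracking whether the input so far still matches the prefix `qqq`; the second has 4 states tracking partial matches of the forbidden pattern `qpp`. A product state is a pair (one from each), accepting exactly when both do.
A 10-state machine:
        p   q  
>  S0   S1  S2 
   S1   S1  S3 
   S2   S4  S5 
   S3   S4  S3 
   S4   S6  S3 
   S5   S4  S7 
   S6   S6  S6 
 * S7   S8  S7 
 * S8   S9  S7 
   S9   S9  S9 
(> = start, * = accepting)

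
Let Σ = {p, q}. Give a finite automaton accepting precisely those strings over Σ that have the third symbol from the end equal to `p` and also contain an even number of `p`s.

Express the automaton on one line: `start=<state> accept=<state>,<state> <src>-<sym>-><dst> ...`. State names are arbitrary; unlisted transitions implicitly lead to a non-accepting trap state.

Run two small machines in parallel and take their product. One (15 states) tracks the last 3 symbols read; the other (2 states) tracks the count of `p`s modulo 2. Each combined state is a pair, one component from each; accept when both components accept.
A 23-state machine:
       p  q 
>  A   B  C 
   B   D  E 
   C   F  G 
   D   H  I 
   E   J  K 
   F   L  M 
   G   N  O 
   H   P  Q 
 * I   R  S 
 * J   T  U 
   K   V  W 
   L   H  I 
   M   J  K 
   N   L  M 
   O   N  O 
 * P   H  I 
   Q   J  K 
   R   L  M 
 * S   N  O 
   T   P  Q 
   U   R  S 
   V   T  U 
   W   V  W 
(> = start, * = accepting)

start=A accept=I,J,P,S A-p->B A-q->C B-p->D B-q->E C-p->F C-q->G D-p->H D-q->I E-p->J E-q->K F-p->L F-q->M G-p->N G-q->O H-p->P H-q->Q I-p->R I-q->S J-p->T J-q->U K-p->V K-q->W L-p->H L-q->I M-p->J M-q->K N-p->L N-q->M O-p->N O-q->O P-p->H P-q->I Q-p->J Q-q->K R-p->L R-q->M S-p->N S-q->O T-p->P T-q->Q U-p->R U-q->S V-p->T V-q->U W-p->V W-q->W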